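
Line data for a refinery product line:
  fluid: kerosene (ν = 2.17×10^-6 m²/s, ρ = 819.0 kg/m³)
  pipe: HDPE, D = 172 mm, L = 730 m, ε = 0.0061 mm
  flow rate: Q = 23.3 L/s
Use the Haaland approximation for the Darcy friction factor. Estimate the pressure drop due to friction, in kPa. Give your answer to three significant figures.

V = 4Q/(πD²) = 4·0.0233/(π·0.172²) = 1.003 m/s
Re = VD/ν = 1.003·0.172/2.17×10^-6 = 7.95×10^4 → turbulent
ε/D = 0.0061/172 = 3.55×10^-5
Haaland: f = 0.01883
h_f = f(L/D)V²/(2g) = 0.01883·(730/0.172)·1.003²/(2·9.81) = 4.097 m
Δp = ρg·h_f = 819.0·9.81·4.097 = 32.92 kPa

Δp ≈ 32.9 kPa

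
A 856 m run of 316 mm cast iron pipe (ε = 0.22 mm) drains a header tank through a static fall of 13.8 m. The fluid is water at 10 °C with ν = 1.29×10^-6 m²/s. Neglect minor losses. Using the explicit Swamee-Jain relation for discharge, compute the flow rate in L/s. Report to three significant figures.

Q ≈ 181 L/s

Swamee-Jain (Type II): Q = -0.965·√(gD⁵h_f/L)·ln[ε/(3.7D) + √(3.17ν²L/(gD³h_f))]
√(gD⁵h_f/L) = √(9.81·0.316⁵·13.8/856) = 0.02232
ε/(3.7D) = 1.88×10^-4; √(3.17ν²L/(gD³h_f)) = 3.25×10^-5
Q = -0.965·0.02232·ln(2.207×10^-4) = 0.1814 m³/s
Check: V = 2.31 m/s, Re = 5.66×10^5, f = 0.01881, h_f = 13.9 m ≈ 13.8 m ✓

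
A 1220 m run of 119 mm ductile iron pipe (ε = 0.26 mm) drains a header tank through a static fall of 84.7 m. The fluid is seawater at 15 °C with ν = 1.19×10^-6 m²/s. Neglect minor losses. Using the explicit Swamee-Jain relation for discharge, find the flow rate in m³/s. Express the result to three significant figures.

Swamee-Jain (Type II): Q = -0.965·√(gD⁵h_f/L)·ln[ε/(3.7D) + √(3.17ν²L/(gD³h_f))]
√(gD⁵h_f/L) = √(9.81·0.119⁵·84.7/1220) = 0.004031
ε/(3.7D) = 5.91×10^-4; √(3.17ν²L/(gD³h_f)) = 6.25×10^-5
Q = -0.965·0.004031·ln(6.530×10^-4) = 0.02853 m³/s
Check: V = 2.57 m/s, Re = 2.57×10^5, f = 0.02480, h_f = 85.3 m ≈ 84.7 m ✓

Q ≈ 0.0285 m³/s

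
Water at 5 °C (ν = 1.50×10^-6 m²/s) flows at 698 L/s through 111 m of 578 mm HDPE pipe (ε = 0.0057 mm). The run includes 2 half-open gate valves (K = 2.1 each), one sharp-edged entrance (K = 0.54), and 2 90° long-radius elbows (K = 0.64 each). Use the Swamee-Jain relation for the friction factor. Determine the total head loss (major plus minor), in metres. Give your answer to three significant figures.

V = 4Q/(πD²) = 2.660 m/s; V²/2g = 0.3607 m
Re = 1.03×10^6, ε/D = 9.86×10^-6 → f = 0.01181 (Swamee-Jain)
Major: h_f = f(L/D)·V²/2g = 0.01181·192.0·0.3607 = 0.8177 m
Minor: ΣK = 6.02; h_m = ΣK·V²/2g = 2.171 m
Total H_L = 0.8177 + 2.171 = 2.989 m

H_L ≈ 2.99 m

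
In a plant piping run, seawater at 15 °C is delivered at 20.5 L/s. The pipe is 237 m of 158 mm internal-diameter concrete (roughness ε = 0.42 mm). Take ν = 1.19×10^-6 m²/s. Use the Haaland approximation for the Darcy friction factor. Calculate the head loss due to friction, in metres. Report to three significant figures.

h_f ≈ 2.20 m

V = 4Q/(πD²) = 4·0.0205/(π·0.158²) = 1.046 m/s
Re = VD/ν = 1.046·0.158/1.19×10^-6 = 1.39×10^5 → turbulent
ε/D = 0.42/158 = 0.00266
Haaland: f = 0.02627
h_f = f(L/D)V²/(2g) = 0.02627·(237/0.158)·1.046²/(2·9.81) = 2.196 m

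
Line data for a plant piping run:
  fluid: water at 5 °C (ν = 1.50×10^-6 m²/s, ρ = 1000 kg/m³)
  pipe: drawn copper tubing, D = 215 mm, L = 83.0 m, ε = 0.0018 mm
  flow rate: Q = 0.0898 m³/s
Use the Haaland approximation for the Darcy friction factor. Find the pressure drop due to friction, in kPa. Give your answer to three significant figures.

Δp ≈ 16.5 kPa

V = 4Q/(πD²) = 4·0.0898/(π·0.215²) = 2.473 m/s
Re = VD/ν = 2.473·0.215/1.50×10^-6 = 3.55×10^5 → turbulent
ε/D = 0.0018/215 = 8.37×10^-6
Haaland: f = 0.01398
h_f = f(L/D)V²/(2g) = 0.01398·(83.0/0.215)·2.473²/(2·9.81) = 1.683 m
Δp = ρg·h_f = 1000·9.81·1.683 = 16.51 kPa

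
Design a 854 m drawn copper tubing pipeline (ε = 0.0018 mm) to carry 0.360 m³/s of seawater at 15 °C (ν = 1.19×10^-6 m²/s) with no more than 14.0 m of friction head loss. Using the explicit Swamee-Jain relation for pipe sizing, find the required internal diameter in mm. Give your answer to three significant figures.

Swamee-Jain (Type III): D = 0.66·[ε^1.25·(LQ²/(gh_f))^4.75 + ν·Q^9.4·(L/(gh_f))^5.2]^0.04
LQ²/(gh_f) = 0.8059; L/(gh_f) = 6.218
Term 1 = ε^1.25·(…)^4.75 = 2.37×10^-8; Term 2 = ν·Q^9.4·(…)^5.2 = 1.08×10^-6
D = 0.66·(2.37×10^-8 + 1.08×10^-6)^0.04 = 0.3812 m = 381 mm
Check: V = 3.15 m/s, Re = 1.01×10^6, f = 0.01171, h_f = 13.3 m ≈ 14.0 m ✓

D ≈ 381 mm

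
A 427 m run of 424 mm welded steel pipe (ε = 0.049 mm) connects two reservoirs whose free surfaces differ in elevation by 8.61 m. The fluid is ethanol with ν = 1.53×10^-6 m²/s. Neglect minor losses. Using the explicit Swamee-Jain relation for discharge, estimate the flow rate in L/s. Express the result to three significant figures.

Q ≈ 494 L/s

Swamee-Jain (Type II): Q = -0.965·√(gD⁵h_f/L)·ln[ε/(3.7D) + √(3.17ν²L/(gD³h_f))]
√(gD⁵h_f/L) = √(9.81·0.424⁵·8.61/427) = 0.05206
ε/(3.7D) = 3.12×10^-5; √(3.17ν²L/(gD³h_f)) = 2.22×10^-5
Q = -0.965·0.05206·ln(5.342×10^-5) = 0.4942 m³/s
Check: V = 3.50 m/s, Re = 9.70×10^5, f = 0.01376, h_f = 8.66 m ≈ 8.61 m ✓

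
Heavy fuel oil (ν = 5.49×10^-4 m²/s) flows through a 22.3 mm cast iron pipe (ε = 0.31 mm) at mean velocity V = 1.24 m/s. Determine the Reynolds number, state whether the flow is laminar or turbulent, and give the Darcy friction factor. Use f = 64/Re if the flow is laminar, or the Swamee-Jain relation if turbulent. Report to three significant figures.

Re ≈ 50.4; laminar; f = 64/Re ≈ 1.27

Re = VD/ν = 1.240·0.0223/5.49×10^-4 = 50.4
Re < 2300 → laminar → f = 64/Re = 1.271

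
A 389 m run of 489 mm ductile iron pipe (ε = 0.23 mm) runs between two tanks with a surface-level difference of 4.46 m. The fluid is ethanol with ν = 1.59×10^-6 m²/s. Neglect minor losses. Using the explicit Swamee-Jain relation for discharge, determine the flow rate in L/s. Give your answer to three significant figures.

Q ≈ 476 L/s

Swamee-Jain (Type II): Q = -0.965·√(gD⁵h_f/L)·ln[ε/(3.7D) + √(3.17ν²L/(gD³h_f))]
√(gD⁵h_f/L) = √(9.81·0.489⁵·4.46/389) = 0.05608
ε/(3.7D) = 1.27×10^-4; √(3.17ν²L/(gD³h_f)) = 2.47×10^-5
Q = -0.965·0.05608·ln(1.518×10^-4) = 0.4758 m³/s
Check: V = 2.53 m/s, Re = 7.79×10^5, f = 0.01724, h_f = 4.49 m ≈ 4.46 m ✓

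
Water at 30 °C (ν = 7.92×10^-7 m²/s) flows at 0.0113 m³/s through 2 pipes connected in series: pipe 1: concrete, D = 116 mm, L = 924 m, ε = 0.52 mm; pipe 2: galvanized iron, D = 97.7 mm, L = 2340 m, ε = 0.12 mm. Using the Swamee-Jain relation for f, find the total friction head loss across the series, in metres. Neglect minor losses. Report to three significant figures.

H ≈ 75.4 m

Pipe 1: V = 1.069 m/s, Re = 1.57×10^5, ε/D = 0.00448, f = 0.03024, h_1 = f(L/D)V²/2g = 14.04 m
Pipe 2: V = 1.507 m/s, Re = 1.86×10^5, ε/D = 0.00123, f = 0.02214, h_2 = f(L/D)V²/2g = 61.39 m
Series → Q common, losses add: H = Σh = 75.43 m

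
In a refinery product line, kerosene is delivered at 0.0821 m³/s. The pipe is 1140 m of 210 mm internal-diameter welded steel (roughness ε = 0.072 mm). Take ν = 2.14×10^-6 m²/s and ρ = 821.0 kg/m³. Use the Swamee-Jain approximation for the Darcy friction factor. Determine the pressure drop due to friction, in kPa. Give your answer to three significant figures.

Δp ≈ 223 kPa

V = 4Q/(πD²) = 4·0.0821/(π·0.210²) = 2.370 m/s
Re = VD/ν = 2.370·0.210/2.14×10^-6 = 2.33×10^5 → turbulent
ε/D = 0.072/210 = 3.43×10^-4
Swamee-Jain: f = 0.01777
h_f = f(L/D)V²/(2g) = 0.01777·(1140/0.210)·2.370²/(2·9.81) = 27.63 m
Δp = ρg·h_f = 821.0·9.81·27.63 = 222.5 kPa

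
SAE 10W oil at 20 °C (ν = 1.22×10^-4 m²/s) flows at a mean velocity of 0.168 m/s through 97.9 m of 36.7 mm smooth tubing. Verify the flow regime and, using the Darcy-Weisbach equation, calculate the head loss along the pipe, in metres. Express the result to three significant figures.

Re = VD/ν = 0.168·0.03670/1.22×10^-4 = 50.5 → laminar (Re < 2300)
f = 64/Re = 1.266
h_f = f(L/D)V²/(2g) = 1.266·(97.9/0.03670)·0.168²/(2·9.81) = 4.860 m

h_f ≈ 4.86 m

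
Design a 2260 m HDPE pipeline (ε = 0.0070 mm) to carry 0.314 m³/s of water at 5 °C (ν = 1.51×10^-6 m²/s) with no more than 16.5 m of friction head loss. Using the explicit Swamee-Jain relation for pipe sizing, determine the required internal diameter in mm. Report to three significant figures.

D ≈ 433 mm

Swamee-Jain (Type III): D = 0.66·[ε^1.25·(LQ²/(gh_f))^4.75 + ν·Q^9.4·(L/(gh_f))^5.2]^0.04
LQ²/(gh_f) = 1.377; L/(gh_f) = 13.96
Term 1 = ε^1.25·(…)^4.75 = 1.64×10^-6; Term 2 = ν·Q^9.4·(…)^5.2 = 2.53×10^-5
D = 0.66·(1.64×10^-6 + 2.53×10^-5)^0.04 = 0.4333 m = 433 mm
Check: V = 2.13 m/s, Re = 6.11×10^5, f = 0.01292, h_f = 15.6 m ≈ 16.5 m ✓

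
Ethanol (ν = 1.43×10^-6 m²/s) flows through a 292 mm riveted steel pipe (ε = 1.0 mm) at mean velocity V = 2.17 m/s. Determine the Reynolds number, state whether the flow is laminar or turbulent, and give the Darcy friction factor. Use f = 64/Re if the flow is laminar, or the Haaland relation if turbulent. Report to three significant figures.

Re = VD/ν = 2.170·0.292/1.43×10^-6 = 4.43×10^5
Re > 4000 → turbulent; ε/D = 0.00342
Haaland: f = 0.02747

Re ≈ 4.43×10^5; turbulent; f ≈ 0.0275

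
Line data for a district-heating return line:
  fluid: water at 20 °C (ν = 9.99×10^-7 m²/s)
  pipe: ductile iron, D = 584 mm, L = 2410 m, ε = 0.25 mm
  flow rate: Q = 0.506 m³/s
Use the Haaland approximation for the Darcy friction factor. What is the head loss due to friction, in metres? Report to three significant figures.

V = 4Q/(πD²) = 4·0.506/(π·0.584²) = 1.889 m/s
Re = VD/ν = 1.889·0.584/9.99×10^-7 = 1.10×10^6 → turbulent
ε/D = 0.25/584 = 4.28×10^-4
Haaland: f = 0.01661
h_f = f(L/D)V²/(2g) = 0.01661·(2410/0.584)·1.889²/(2·9.81) = 12.47 m

h_f ≈ 12.5 m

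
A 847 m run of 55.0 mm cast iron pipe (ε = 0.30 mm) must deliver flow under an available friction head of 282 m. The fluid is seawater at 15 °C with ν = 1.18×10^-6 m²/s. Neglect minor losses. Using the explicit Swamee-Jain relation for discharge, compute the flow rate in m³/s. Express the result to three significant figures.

Q ≈ 0.00799 m³/s

Swamee-Jain (Type II): Q = -0.965·√(gD⁵h_f/L)·ln[ε/(3.7D) + √(3.17ν²L/(gD³h_f))]
√(gD⁵h_f/L) = √(9.81·0.0550⁵·282/847) = 0.001282
ε/(3.7D) = 0.00147; √(3.17ν²L/(gD³h_f)) = 9.01×10^-5
Q = -0.965·0.001282·ln(0.001564) = 0.007993 m³/s
Check: V = 3.36 m/s, Re = 1.57×10^5, f = 0.03195, h_f = 284 m ≈ 282 m ✓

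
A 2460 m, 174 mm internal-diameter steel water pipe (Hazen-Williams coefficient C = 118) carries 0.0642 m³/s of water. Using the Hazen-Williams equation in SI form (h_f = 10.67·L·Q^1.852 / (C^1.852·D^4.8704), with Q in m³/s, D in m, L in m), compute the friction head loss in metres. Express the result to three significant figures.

h_f = 10.67·2460·0.0642^1.852 / (118^1.852·0.174^4.8704) = 118.1 m

h_f ≈ 118 m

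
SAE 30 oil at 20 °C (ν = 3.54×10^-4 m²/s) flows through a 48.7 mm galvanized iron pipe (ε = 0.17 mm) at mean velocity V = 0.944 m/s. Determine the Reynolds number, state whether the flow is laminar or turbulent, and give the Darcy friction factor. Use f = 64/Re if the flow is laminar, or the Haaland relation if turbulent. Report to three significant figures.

Re ≈ 130; laminar; f = 64/Re ≈ 0.493

Re = VD/ν = 0.9440·0.0487/3.54×10^-4 = 130
Re < 2300 → laminar → f = 64/Re = 0.4928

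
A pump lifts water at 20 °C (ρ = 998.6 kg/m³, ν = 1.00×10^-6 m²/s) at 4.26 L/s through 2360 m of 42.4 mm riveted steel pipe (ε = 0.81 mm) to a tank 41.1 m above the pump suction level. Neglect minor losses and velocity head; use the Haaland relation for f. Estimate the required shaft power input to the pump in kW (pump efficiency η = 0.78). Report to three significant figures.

P_shaft ≈ 68.8 kW

V = 4Q/(πD²) = 3.017 m/s; Re = 1.28×10^5; ε/D = 0.0191; f = 0.04819
h_f = f(L/D)V²/2g = 1245 m
Total head H = z + h_f = 41.1 + 1245 = 1286 m
P_hyd = ρgQH = 998.6·9.81·0.00426·1286 = 53.65 kW
P_shaft = P_hyd/η = 53.65/0.78 = 68.79 kW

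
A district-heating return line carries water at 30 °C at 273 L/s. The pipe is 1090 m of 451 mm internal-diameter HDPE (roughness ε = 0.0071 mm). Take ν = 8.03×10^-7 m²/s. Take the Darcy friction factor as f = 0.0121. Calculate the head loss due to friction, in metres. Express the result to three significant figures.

V = 4Q/(πD²) = 4·0.273/(π·0.451²) = 1.709 m/s
h_f = f(L/D)V²/(2g) = 0.01210·(1090/0.451)·1.709²/(2·9.81) = 4.353 m

h_f ≈ 4.35 m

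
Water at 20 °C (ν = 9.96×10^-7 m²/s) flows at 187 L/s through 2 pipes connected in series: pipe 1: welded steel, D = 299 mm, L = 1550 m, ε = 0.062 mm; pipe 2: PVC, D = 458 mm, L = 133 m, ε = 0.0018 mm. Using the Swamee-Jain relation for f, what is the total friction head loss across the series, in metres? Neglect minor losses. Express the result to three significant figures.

Pipe 1: V = 2.663 m/s, Re = 8.00×10^5, ε/D = 2.07×10^-4, f = 0.01505, h_1 = f(L/D)V²/2g = 28.20 m
Pipe 2: V = 1.135 m/s, Re = 5.22×10^5, ε/D = 3.93×10^-6, f = 0.01306, h_2 = f(L/D)V²/2g = 0.2490 m
Series → Q common, losses add: H = Σh = 28.45 m

H ≈ 28.5 m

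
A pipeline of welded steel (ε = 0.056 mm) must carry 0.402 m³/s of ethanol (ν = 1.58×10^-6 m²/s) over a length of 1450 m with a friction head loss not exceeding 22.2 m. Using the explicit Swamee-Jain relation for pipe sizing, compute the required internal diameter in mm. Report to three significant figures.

D ≈ 420 mm

Swamee-Jain (Type III): D = 0.66·[ε^1.25·(LQ²/(gh_f))^4.75 + ν·Q^9.4·(L/(gh_f))^5.2]^0.04
LQ²/(gh_f) = 1.076; L/(gh_f) = 6.658
Term 1 = ε^1.25·(…)^4.75 = 6.86×10^-6; Term 2 = ν·Q^9.4·(…)^5.2 = 5.75×10^-6
D = 0.66·(6.86×10^-6 + 5.75×10^-6)^0.04 = 0.4203 m = 420 mm
Check: V = 2.90 m/s, Re = 7.71×10^5, f = 0.01426, h_f = 21.0 m ≈ 22.2 m ✓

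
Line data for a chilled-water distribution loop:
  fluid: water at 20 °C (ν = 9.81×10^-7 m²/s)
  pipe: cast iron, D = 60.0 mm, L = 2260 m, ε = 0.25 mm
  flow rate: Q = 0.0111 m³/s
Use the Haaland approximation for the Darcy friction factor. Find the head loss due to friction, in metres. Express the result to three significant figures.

h_f ≈ 865 m

V = 4Q/(πD²) = 4·0.0111/(π·0.0600²) = 3.926 m/s
Re = VD/ν = 3.926·0.0600/9.81×10^-7 = 2.40×10^5 → turbulent
ε/D = 0.25/60.0 = 0.00417
Haaland: f = 0.02922
h_f = f(L/D)V²/(2g) = 0.02922·(2260/0.0600)·3.926²/(2·9.81) = 864.6 m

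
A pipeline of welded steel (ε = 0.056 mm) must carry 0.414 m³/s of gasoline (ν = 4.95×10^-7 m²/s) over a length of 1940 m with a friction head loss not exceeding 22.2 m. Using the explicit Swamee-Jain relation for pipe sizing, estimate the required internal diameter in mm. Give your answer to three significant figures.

D ≈ 443 mm

Swamee-Jain (Type III): D = 0.66·[ε^1.25·(LQ²/(gh_f))^4.75 + ν·Q^9.4·(L/(gh_f))^5.2]^0.04
LQ²/(gh_f) = 1.527; L/(gh_f) = 8.908
Term 1 = ε^1.25·(…)^4.75 = 3.62×10^-5; Term 2 = ν·Q^9.4·(…)^5.2 = 1.08×10^-5
D = 0.66·(3.62×10^-5 + 1.08×10^-5)^0.04 = 0.4430 m = 443 mm
Check: V = 2.69 m/s, Re = 2.40×10^6, f = 0.01320, h_f = 21.3 m ≈ 22.2 m ✓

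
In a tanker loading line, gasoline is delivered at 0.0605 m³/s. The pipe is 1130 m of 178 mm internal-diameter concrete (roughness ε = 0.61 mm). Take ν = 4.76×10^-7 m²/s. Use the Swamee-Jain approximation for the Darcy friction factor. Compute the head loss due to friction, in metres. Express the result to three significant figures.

h_f ≈ 52.4 m

V = 4Q/(πD²) = 4·0.0605/(π·0.178²) = 2.431 m/s
Re = VD/ν = 2.431·0.178/4.76×10^-7 = 9.09×10^5 → turbulent
ε/D = 0.61/178 = 0.00343
Swamee-Jain: f = 0.02738
h_f = f(L/D)V²/(2g) = 0.02738·(1130/0.178)·2.431²/(2·9.81) = 52.36 m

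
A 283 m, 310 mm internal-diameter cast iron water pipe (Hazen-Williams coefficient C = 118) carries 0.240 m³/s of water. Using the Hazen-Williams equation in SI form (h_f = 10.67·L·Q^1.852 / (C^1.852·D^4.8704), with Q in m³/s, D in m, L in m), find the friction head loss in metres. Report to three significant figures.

h_f ≈ 9.38 m

h_f = 10.67·283·0.240^1.852 / (118^1.852·0.310^4.8704) = 9.381 m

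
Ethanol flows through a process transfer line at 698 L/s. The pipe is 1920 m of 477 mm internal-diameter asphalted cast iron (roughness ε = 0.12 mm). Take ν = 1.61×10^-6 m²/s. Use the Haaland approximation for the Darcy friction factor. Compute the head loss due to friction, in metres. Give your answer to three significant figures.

h_f ≈ 47.1 m

V = 4Q/(πD²) = 4·0.698/(π·0.477²) = 3.906 m/s
Re = VD/ν = 3.906·0.477/1.61×10^-6 = 1.16×10^6 → turbulent
ε/D = 0.12/477 = 2.52×10^-4
Haaland: f = 0.01505
h_f = f(L/D)V²/(2g) = 0.01505·(1920/0.477)·3.906²/(2·9.81) = 47.11 m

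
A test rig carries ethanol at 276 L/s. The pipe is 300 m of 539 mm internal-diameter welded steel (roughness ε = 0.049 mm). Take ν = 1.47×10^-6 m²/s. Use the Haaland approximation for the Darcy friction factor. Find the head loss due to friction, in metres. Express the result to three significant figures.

h_f ≈ 0.596 m

V = 4Q/(πD²) = 4·0.276/(π·0.539²) = 1.210 m/s
Re = VD/ν = 1.210·0.539/1.47×10^-6 = 4.44×10^5 → turbulent
ε/D = 0.049/539 = 9.09×10^-5
Haaland: f = 0.01437
h_f = f(L/D)V²/(2g) = 0.01437·(300/0.539)·1.210²/(2·9.81) = 0.5964 m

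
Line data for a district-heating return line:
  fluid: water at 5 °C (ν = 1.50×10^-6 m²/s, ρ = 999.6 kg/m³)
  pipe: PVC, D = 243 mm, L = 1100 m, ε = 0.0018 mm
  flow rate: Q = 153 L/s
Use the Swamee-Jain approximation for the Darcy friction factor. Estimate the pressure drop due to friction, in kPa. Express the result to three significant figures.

Δp ≈ 322 kPa

V = 4Q/(πD²) = 4·0.153/(π·0.243²) = 3.299 m/s
Re = VD/ν = 3.299·0.243/1.50×10^-6 = 5.34×10^5 → turbulent
ε/D = 0.0018/243 = 7.41×10^-6
Swamee-Jain: f = 0.01306
h_f = f(L/D)V²/(2g) = 0.01306·(1100/0.243)·3.299²/(2·9.81) = 32.80 m
Δp = ρg·h_f = 999.6·9.81·32.80 = 321.6 kPa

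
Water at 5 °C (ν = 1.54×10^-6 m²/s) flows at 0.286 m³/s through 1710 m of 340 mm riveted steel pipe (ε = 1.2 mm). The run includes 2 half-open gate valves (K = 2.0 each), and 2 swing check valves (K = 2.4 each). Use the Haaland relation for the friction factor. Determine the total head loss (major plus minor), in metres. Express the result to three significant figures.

V = 4Q/(πD²) = 3.150 m/s; V²/2g = 0.5058 m
Re = 6.95×10^5, ε/D = 0.00353 → f = 0.02761 (Haaland)
Major: h_f = f(L/D)·V²/2g = 0.02761·5029·0.5058 = 70.24 m
Minor: ΣK = 8.80; h_m = ΣK·V²/2g = 4.451 m
Total H_L = 70.24 + 4.451 = 74.69 m

H_L ≈ 74.7 m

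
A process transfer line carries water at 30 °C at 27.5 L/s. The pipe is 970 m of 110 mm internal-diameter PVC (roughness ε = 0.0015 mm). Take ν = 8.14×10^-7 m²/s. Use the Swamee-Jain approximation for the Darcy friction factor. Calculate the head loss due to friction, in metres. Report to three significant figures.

V = 4Q/(πD²) = 4·0.0275/(π·0.110²) = 2.894 m/s
Re = VD/ν = 2.894·0.110/8.14×10^-7 = 3.91×10^5 → turbulent
ε/D = 0.0015/110 = 1.36×10^-5
Swamee-Jain: f = 0.01387
h_f = f(L/D)V²/(2g) = 0.01387·(970/0.110)·2.894²/(2·9.81) = 52.21 m

h_f ≈ 52.2 m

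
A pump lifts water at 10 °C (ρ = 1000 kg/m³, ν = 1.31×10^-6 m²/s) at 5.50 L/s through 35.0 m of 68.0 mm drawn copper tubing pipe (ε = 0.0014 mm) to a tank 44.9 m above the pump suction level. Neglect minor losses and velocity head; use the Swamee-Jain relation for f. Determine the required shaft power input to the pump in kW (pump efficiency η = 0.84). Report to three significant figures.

P_shaft ≈ 2.96 kW

V = 4Q/(πD²) = 1.514 m/s; Re = 7.86×10^4; ε/D = 2.06×10^-5; f = 0.01891
h_f = f(L/D)V²/2g = 1.138 m
Total head H = z + h_f = 44.9 + 1.138 = 46.04 m
P_hyd = ρgQH = 1000·9.81·0.00550·46.04 = 2.484 kW
P_shaft = P_hyd/η = 2.484/0.84 = 2.957 kW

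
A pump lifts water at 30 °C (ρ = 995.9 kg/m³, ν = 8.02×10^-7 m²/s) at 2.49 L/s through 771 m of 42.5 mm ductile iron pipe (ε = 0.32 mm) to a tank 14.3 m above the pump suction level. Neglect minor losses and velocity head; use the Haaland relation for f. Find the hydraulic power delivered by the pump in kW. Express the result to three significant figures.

P_hyd ≈ 2.79 kW

V = 4Q/(πD²) = 1.755 m/s; Re = 9.30×10^4; ε/D = 0.00753; f = 0.03529
h_f = f(L/D)V²/2g = 100.5 m
Total head H = z + h_f = 14.3 + 100.5 = 114.8 m
P_hyd = ρgQH = 995.9·9.81·0.00249·114.8 = 2.793 kW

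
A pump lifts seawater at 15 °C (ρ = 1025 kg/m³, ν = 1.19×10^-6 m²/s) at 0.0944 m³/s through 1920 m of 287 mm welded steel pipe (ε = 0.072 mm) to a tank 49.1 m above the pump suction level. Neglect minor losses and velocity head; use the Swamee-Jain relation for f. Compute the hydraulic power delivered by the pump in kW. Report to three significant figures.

P_hyd ≈ 57.9 kW

V = 4Q/(πD²) = 1.459 m/s; Re = 3.52×10^5; ε/D = 2.51×10^-4; f = 0.01645
h_f = f(L/D)V²/2g = 11.94 m
Total head H = z + h_f = 49.1 + 11.94 = 61.04 m
P_hyd = ρgQH = 1025·9.81·0.0944·61.04 = 57.94 kW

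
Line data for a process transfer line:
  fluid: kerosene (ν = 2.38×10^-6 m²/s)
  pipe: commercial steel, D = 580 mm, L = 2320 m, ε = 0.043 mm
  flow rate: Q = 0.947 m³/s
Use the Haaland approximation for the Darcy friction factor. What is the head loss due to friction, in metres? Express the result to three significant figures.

V = 4Q/(πD²) = 4·0.947/(π·0.580²) = 3.584 m/s
Re = VD/ν = 3.584·0.580/2.38×10^-6 = 8.73×10^5 → turbulent
ε/D = 0.043/580 = 7.41×10^-5
Haaland: f = 0.01310
h_f = f(L/D)V²/(2g) = 0.01310·(2320/0.580)·3.584²/(2·9.81) = 34.31 m

h_f ≈ 34.3 m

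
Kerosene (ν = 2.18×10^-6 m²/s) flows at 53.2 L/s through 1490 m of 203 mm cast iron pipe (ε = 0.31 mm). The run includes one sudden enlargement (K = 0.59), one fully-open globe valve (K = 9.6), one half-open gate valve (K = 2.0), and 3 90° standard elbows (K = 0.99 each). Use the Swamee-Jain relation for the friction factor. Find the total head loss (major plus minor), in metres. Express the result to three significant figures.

H_L ≈ 25.7 m

V = 4Q/(πD²) = 1.644 m/s; V²/2g = 0.1377 m
Re = 1.53×10^5, ε/D = 0.00153 → f = 0.02337 (Swamee-Jain)
Major: h_f = f(L/D)·V²/2g = 0.02337·7340·0.1377 = 23.63 m
Minor: ΣK = 15.2; h_m = ΣK·V²/2g = 2.088 m
Total H_L = 23.63 + 2.088 = 25.71 m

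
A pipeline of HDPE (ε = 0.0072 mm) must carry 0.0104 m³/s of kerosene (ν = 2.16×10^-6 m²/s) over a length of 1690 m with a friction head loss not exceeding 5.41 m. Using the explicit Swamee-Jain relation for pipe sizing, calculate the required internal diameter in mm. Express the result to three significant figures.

D ≈ 145 mm

Swamee-Jain (Type III): D = 0.66·[ε^1.25·(LQ²/(gh_f))^4.75 + ν·Q^9.4·(L/(gh_f))^5.2]^0.04
LQ²/(gh_f) = 0.003444; L/(gh_f) = 31.84
Term 1 = ε^1.25·(…)^4.75 = 7.46×10^-19; Term 2 = ν·Q^9.4·(…)^5.2 = 3.24×10^-17
D = 0.66·(7.46×10^-19 + 3.24×10^-17)^0.04 = 0.1447 m = 145 mm
Check: V = 0.633 m/s, Re = 4.24×10^4, f = 0.02174, h_f = 5.18 m ≈ 5.41 m ✓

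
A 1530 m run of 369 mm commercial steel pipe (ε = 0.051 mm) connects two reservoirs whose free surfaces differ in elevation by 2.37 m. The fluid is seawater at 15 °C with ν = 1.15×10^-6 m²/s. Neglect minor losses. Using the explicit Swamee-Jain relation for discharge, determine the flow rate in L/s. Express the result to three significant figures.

Q ≈ 89.6 L/s

Swamee-Jain (Type II): Q = -0.965·√(gD⁵h_f/L)·ln[ε/(3.7D) + √(3.17ν²L/(gD³h_f))]
√(gD⁵h_f/L) = √(9.81·0.369⁵·2.37/1530) = 0.01020
ε/(3.7D) = 3.74×10^-5; √(3.17ν²L/(gD³h_f)) = 7.41×10^-5
Q = -0.965·0.01020·ln(1.115×10^-4) = 0.08955 m³/s
Check: V = 0.837 m/s, Re = 2.69×10^5, f = 0.01601, h_f = 2.37 m ≈ 2.37 m ✓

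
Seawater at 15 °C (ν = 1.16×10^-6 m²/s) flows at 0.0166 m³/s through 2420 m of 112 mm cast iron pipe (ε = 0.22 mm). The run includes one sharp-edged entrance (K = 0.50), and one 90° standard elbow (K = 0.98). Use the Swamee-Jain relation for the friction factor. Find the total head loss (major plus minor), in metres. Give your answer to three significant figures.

V = 4Q/(πD²) = 1.685 m/s; V²/2g = 0.1447 m
Re = 1.63×10^5, ε/D = 0.00196 → f = 0.02459 (Swamee-Jain)
Major: h_f = f(L/D)·V²/2g = 0.02459·21607·0.1447 = 76.89 m
Minor: ΣK = 1.48; h_m = ΣK·V²/2g = 0.2142 m
Total H_L = 76.89 + 0.2142 = 77.10 m

H_L ≈ 77.1 m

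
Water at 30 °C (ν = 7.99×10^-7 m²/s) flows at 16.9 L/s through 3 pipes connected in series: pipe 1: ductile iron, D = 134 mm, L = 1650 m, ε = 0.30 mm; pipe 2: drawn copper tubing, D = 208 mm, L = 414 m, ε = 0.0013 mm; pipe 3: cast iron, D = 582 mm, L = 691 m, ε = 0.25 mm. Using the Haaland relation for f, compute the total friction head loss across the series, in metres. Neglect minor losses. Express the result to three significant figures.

Pipe 1: V = 1.198 m/s, Re = 2.01×10^5, ε/D = 0.00224, f = 0.02491, h_1 = f(L/D)V²/2g = 22.45 m
Pipe 2: V = 0.4974 m/s, Re = 1.29×10^5, ε/D = 6.25×10^-6, f = 0.01693, h_2 = f(L/D)V²/2g = 0.4248 m
Pipe 3: V = 0.06353 m/s, Re = 4.63×10^4, ε/D = 4.30×10^-4, f = 0.02234, h_3 = f(L/D)V²/2g = 0.005456 m
Series → Q common, losses add: H = Σh = 22.88 m

H ≈ 22.9 m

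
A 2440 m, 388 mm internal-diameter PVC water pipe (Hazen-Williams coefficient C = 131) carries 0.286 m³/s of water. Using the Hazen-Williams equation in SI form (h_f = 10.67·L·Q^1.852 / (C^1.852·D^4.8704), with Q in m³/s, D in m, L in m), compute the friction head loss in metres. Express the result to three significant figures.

h_f ≈ 30.9 m

h_f = 10.67·2440·0.286^1.852 / (131^1.852·0.388^4.8704) = 30.91 m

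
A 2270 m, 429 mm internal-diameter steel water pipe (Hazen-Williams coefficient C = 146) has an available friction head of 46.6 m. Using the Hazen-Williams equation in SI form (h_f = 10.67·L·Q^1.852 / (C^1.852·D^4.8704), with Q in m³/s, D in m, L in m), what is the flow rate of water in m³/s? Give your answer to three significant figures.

Q ≈ 0.539 m³/s

Rearranging: Q = [h_f·C^1.852·D^4.8704 / (10.67·L)]^(1/1.852)
Q = [46.6·146^1.852·0.429^4.8704 / (10.67·2270)]^0.540 = 0.5387 m³/s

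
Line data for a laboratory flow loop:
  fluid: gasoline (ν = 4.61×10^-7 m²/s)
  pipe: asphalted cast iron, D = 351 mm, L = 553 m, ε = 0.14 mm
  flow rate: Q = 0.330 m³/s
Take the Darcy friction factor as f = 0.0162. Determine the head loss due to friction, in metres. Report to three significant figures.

V = 4Q/(πD²) = 4·0.330/(π·0.351²) = 3.410 m/s
h_f = f(L/D)V²/(2g) = 0.01620·(553/0.351)·3.410²/(2·9.81) = 15.13 m

h_f ≈ 15.1 m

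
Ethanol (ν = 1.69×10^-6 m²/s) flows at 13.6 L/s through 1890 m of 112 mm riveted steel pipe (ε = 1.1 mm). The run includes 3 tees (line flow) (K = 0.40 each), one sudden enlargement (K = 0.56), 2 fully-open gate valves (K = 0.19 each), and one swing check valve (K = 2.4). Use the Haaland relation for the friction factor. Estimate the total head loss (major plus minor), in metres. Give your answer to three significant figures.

V = 4Q/(πD²) = 1.380 m/s; V²/2g = 0.09712 m
Re = 9.15×10^4, ε/D = 0.00982 → f = 0.03837 (Haaland)
Major: h_f = f(L/D)·V²/2g = 0.03837·16875·0.09712 = 62.88 m
Minor: ΣK = 4.54; h_m = ΣK·V²/2g = 0.4409 m
Total H_L = 62.88 + 0.4409 = 63.32 m

H_L ≈ 63.3 m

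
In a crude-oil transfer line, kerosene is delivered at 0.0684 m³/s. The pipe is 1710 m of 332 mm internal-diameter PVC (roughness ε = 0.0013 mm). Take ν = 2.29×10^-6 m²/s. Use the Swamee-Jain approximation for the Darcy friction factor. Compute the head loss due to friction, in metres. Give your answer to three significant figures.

V = 4Q/(πD²) = 4·0.0684/(π·0.332²) = 0.7901 m/s
Re = VD/ν = 0.7901·0.332/2.29×10^-6 = 1.15×10^5 → turbulent
ε/D = 0.0013/332 = 3.92×10^-6
Swamee-Jain: f = 0.01739
h_f = f(L/D)V²/(2g) = 0.01739·(1710/0.332)·0.7901²/(2·9.81) = 2.850 m

h_f ≈ 2.85 m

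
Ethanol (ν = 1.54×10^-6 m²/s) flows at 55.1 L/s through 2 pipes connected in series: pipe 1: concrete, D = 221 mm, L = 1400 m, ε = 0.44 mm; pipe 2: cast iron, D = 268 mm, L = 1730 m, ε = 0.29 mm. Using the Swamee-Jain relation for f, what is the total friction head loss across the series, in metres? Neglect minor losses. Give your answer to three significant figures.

Pipe 1: V = 1.436 m/s, Re = 2.06×10^5, ε/D = 0.00199, f = 0.02443, h_1 = f(L/D)V²/2g = 16.28 m
Pipe 2: V = 0.9768 m/s, Re = 1.70×10^5, ε/D = 0.00108, f = 0.02172, h_2 = f(L/D)V²/2g = 6.819 m
Series → Q common, losses add: H = Σh = 23.10 m

H ≈ 23.1 m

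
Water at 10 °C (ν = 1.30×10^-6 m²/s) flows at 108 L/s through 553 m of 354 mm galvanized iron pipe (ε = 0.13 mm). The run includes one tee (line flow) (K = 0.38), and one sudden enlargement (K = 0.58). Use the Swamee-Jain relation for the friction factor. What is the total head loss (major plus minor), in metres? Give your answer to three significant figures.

H_L ≈ 1.74 m

V = 4Q/(πD²) = 1.097 m/s; V²/2g = 0.06137 m
Re = 2.99×10^5, ε/D = 3.67×10^-4 → f = 0.01752 (Swamee-Jain)
Major: h_f = f(L/D)·V²/2g = 0.01752·1562·0.06137 = 1.680 m
Minor: ΣK = 0.960; h_m = ΣK·V²/2g = 0.05892 m
Total H_L = 1.680 + 0.05892 = 1.739 m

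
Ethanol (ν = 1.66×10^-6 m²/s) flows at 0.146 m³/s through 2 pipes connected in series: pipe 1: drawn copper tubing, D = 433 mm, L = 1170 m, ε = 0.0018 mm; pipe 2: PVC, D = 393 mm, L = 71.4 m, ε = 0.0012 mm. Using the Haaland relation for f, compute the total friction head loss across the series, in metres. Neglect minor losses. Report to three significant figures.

H ≈ 2.20 m

Pipe 1: V = 0.9915 m/s, Re = 2.59×10^5, ε/D = 4.16×10^-6, f = 0.01478, h_1 = f(L/D)V²/2g = 2.001 m
Pipe 2: V = 1.204 m/s, Re = 2.85×10^5, ε/D = 3.05×10^-6, f = 0.01451, h_2 = f(L/D)V²/2g = 0.1946 m
Series → Q common, losses add: H = Σh = 2.196 m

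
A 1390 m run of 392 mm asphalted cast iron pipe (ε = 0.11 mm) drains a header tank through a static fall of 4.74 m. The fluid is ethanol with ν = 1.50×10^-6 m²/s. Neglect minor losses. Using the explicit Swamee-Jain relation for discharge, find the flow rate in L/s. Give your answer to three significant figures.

Swamee-Jain (Type II): Q = -0.965·√(gD⁵h_f/L)·ln[ε/(3.7D) + √(3.17ν²L/(gD³h_f))]
√(gD⁵h_f/L) = √(9.81·0.392⁵·4.74/1390) = 0.01760
ε/(3.7D) = 7.58×10^-5; √(3.17ν²L/(gD³h_f)) = 5.95×10^-5
Q = -0.965·0.01760·ln(1.353×10^-4) = 0.1513 m³/s
Check: V = 1.25 m/s, Re = 3.28×10^5, f = 0.01678, h_f = 4.77 m ≈ 4.74 m ✓

Q ≈ 151 L/s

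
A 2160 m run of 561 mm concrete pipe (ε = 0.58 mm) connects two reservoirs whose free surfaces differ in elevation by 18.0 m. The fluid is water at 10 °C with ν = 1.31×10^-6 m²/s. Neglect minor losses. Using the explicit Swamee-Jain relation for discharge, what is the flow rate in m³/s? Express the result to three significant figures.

Q ≈ 0.528 m³/s

Swamee-Jain (Type II): Q = -0.965·√(gD⁵h_f/L)·ln[ε/(3.7D) + √(3.17ν²L/(gD³h_f))]
√(gD⁵h_f/L) = √(9.81·0.561⁵·18.0/2160) = 0.06740
ε/(3.7D) = 2.79×10^-4; √(3.17ν²L/(gD³h_f)) = 1.94×10^-5
Q = -0.965·0.06740·ln(2.988×10^-4) = 0.5278 m³/s
Check: V = 2.14 m/s, Re = 9.14×10^5, f = 0.02021, h_f = 18.1 m ≈ 18.0 m ✓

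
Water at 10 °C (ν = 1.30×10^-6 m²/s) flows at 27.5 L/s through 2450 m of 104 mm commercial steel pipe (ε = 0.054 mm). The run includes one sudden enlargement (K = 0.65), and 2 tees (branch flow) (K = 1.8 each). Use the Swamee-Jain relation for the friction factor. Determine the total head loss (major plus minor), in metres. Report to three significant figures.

H_L ≈ 237 m

V = 4Q/(πD²) = 3.237 m/s; V²/2g = 0.5341 m
Re = 2.59×10^5, ε/D = 5.19×10^-4 → f = 0.01864 (Swamee-Jain)
Major: h_f = f(L/D)·V²/2g = 0.01864·23558·0.5341 = 234.5 m
Minor: ΣK = 4.25; h_m = ΣK·V²/2g = 2.270 m
Total H_L = 234.5 + 2.270 = 236.8 m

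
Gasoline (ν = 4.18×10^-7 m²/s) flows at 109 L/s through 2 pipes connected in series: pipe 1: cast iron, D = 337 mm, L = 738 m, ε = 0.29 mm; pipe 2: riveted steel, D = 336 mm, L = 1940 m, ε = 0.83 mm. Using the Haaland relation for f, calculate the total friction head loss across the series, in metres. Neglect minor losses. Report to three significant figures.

Pipe 1: V = 1.222 m/s, Re = 9.85×10^5, ε/D = 8.61×10^-4, f = 0.01928, h_1 = f(L/D)V²/2g = 3.213 m
Pipe 2: V = 1.229 m/s, Re = 9.88×10^5, ε/D = 0.00247, f = 0.02498, h_2 = f(L/D)V²/2g = 11.11 m
Series → Q common, losses add: H = Σh = 14.32 m

H ≈ 14.3 m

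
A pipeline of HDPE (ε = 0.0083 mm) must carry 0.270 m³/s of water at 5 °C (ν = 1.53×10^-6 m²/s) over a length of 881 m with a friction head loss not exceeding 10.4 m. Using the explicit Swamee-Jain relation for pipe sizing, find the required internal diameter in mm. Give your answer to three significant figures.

D ≈ 371 mm

Swamee-Jain (Type III): D = 0.66·[ε^1.25·(LQ²/(gh_f))^4.75 + ν·Q^9.4·(L/(gh_f))^5.2]^0.04
LQ²/(gh_f) = 0.6295; L/(gh_f) = 8.635
Term 1 = ε^1.25·(…)^4.75 = 4.94×10^-8; Term 2 = ν·Q^9.4·(…)^5.2 = 5.11×10^-7
D = 0.66·(4.94×10^-8 + 5.11×10^-7)^0.04 = 0.3711 m = 371 mm
Check: V = 2.50 m/s, Re = 6.05×10^5, f = 0.01305, h_f = 9.84 m ≈ 10.4 m ✓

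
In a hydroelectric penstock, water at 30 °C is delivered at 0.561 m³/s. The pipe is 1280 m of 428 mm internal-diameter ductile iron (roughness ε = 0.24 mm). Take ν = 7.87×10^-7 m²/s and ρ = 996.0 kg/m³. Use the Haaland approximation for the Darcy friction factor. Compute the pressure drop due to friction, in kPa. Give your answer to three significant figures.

Δp ≈ 393 kPa

V = 4Q/(πD²) = 4·0.561/(π·0.428²) = 3.899 m/s
Re = VD/ν = 3.899·0.428/7.87×10^-7 = 2.12×10^6 → turbulent
ε/D = 0.24/428 = 5.61×10^-4
Haaland: f = 0.01737
h_f = f(L/D)V²/(2g) = 0.01737·(1280/0.428)·3.899²/(2·9.81) = 40.25 m
Δp = ρg·h_f = 996.0·9.81·40.25 = 393.3 kPa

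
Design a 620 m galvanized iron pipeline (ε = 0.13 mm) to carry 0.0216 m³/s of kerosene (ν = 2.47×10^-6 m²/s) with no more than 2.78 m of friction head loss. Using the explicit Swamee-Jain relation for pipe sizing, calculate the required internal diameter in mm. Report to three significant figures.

D ≈ 183 mm

Swamee-Jain (Type III): D = 0.66·[ε^1.25·(LQ²/(gh_f))^4.75 + ν·Q^9.4·(L/(gh_f))^5.2]^0.04
LQ²/(gh_f) = 0.01061; L/(gh_f) = 22.73
Term 1 = ε^1.25·(…)^4.75 = 5.81×10^-15; Term 2 = ν·Q^9.4·(…)^5.2 = 6.18×10^-15
D = 0.66·(5.81×10^-15 + 6.18×10^-15)^0.04 = 0.1831 m = 183 mm
Check: V = 0.820 m/s, Re = 6.08×10^4, f = 0.02265, h_f = 2.63 m ≈ 2.78 m ✓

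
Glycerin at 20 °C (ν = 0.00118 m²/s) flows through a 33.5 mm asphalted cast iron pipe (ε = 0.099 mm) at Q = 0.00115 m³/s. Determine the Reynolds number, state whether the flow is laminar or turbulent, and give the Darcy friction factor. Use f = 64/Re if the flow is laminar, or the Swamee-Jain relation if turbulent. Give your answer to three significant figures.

Re ≈ 37.0; laminar; f = 64/Re ≈ 1.73

V = 4Q/(πD²) = 1.305 m/s
Re = VD/ν = 1.305·0.0335/0.00118 = 37.0
Re < 2300 → laminar → f = 64/Re = 1.728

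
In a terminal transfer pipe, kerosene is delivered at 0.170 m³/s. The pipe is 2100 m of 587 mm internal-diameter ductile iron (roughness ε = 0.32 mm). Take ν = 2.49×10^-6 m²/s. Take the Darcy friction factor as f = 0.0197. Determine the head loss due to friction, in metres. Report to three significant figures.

h_f ≈ 1.42 m

V = 4Q/(πD²) = 4·0.170/(π·0.587²) = 0.6282 m/s
h_f = f(L/D)V²/(2g) = 0.01970·(2100/0.587)·0.6282²/(2·9.81) = 1.417 m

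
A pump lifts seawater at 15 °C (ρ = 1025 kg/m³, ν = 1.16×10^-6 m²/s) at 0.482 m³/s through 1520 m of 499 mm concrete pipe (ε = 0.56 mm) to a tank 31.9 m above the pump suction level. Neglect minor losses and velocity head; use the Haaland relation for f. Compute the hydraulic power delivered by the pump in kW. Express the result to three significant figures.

V = 4Q/(πD²) = 2.465 m/s; Re = 1.06×10^6; ε/D = 0.00112; f = 0.02047
h_f = f(L/D)V²/2g = 19.31 m
Total head H = z + h_f = 31.9 + 19.31 = 51.21 m
P_hyd = ρgQH = 1025·9.81·0.482·51.21 = 248.2 kW

P_hyd ≈ 248 kW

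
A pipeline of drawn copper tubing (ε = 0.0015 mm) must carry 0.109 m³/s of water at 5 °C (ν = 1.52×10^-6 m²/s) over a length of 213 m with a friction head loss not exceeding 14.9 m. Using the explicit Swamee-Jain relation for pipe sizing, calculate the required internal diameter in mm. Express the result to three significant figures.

D ≈ 182 mm

Swamee-Jain (Type III): D = 0.66·[ε^1.25·(LQ²/(gh_f))^4.75 + ν·Q^9.4·(L/(gh_f))^5.2]^0.04
LQ²/(gh_f) = 0.01731; L/(gh_f) = 1.457
Term 1 = ε^1.25·(…)^4.75 = 2.25×10^-16; Term 2 = ν·Q^9.4·(…)^5.2 = 9.64×10^-15
D = 0.66·(2.25×10^-16 + 9.64×10^-15)^0.04 = 0.1817 m = 182 mm
Check: V = 4.20 m/s, Re = 5.03×10^5, f = 0.01321, h_f = 14.0 m ≈ 14.9 m ✓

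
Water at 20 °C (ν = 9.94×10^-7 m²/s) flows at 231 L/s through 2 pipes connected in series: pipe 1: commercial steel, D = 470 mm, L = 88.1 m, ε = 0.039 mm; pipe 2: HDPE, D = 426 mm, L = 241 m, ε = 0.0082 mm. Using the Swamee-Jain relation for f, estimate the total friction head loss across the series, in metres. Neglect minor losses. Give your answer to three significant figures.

Pipe 1: V = 1.331 m/s, Re = 6.30×10^5, ε/D = 8.30×10^-5, f = 0.01388, h_1 = f(L/D)V²/2g = 0.2351 m
Pipe 2: V = 1.621 m/s, Re = 6.95×10^5, ε/D = 1.92×10^-5, f = 0.01272, h_2 = f(L/D)V²/2g = 0.9637 m
Series → Q common, losses add: H = Σh = 1.199 m

H ≈ 1.20 m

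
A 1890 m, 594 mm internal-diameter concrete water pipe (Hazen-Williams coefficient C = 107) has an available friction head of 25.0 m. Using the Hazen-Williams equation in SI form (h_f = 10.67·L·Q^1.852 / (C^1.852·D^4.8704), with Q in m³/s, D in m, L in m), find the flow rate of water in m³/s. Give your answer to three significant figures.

Rearranging: Q = [h_f·C^1.852·D^4.8704 / (10.67·L)]^(1/1.852)
Q = [25.0·107^1.852·0.594^4.8704 / (10.67·1890)]^0.540 = 0.7328 m³/s

Q ≈ 0.733 m³/s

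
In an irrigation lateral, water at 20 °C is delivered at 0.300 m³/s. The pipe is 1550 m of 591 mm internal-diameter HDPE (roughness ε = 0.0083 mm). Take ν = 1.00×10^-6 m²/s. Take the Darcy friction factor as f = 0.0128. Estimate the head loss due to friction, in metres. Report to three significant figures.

h_f ≈ 2.05 m

V = 4Q/(πD²) = 4·0.300/(π·0.591²) = 1.094 m/s
h_f = f(L/D)V²/(2g) = 0.01280·(1550/0.591)·1.094²/(2·9.81) = 2.046 m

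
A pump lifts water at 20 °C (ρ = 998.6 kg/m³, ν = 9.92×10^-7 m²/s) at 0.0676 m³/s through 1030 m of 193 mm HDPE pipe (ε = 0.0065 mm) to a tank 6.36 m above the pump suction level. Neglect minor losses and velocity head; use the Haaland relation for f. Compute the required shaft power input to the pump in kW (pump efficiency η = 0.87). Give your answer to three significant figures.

P_shaft ≈ 20.0 kW

V = 4Q/(πD²) = 2.311 m/s; Re = 4.50×10^5; ε/D = 3.37×10^-5; f = 0.01369
h_f = f(L/D)V²/2g = 19.89 m
Total head H = z + h_f = 6.36 + 19.89 = 26.25 m
P_hyd = ρgQH = 998.6·9.81·0.0676·26.25 = 17.38 kW
P_shaft = P_hyd/η = 17.38/0.87 = 19.98 kW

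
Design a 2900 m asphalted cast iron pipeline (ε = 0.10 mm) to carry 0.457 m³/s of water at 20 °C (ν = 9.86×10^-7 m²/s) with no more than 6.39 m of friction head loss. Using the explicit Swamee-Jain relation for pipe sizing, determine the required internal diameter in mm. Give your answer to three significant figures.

D ≈ 653 mm

Swamee-Jain (Type III): D = 0.66·[ε^1.25·(LQ²/(gh_f))^4.75 + ν·Q^9.4·(L/(gh_f))^5.2]^0.04
LQ²/(gh_f) = 9.662; L/(gh_f) = 46.26
Term 1 = ε^1.25·(…)^4.75 = 0.478; Term 2 = ν·Q^9.4·(…)^5.2 = 0.286
D = 0.66·(0.478 + 0.286)^0.04 = 0.6529 m = 653 mm
Check: V = 1.36 m/s, Re = 9.04×10^5, f = 0.01432, h_f = 6.04 m ≈ 6.39 m ✓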